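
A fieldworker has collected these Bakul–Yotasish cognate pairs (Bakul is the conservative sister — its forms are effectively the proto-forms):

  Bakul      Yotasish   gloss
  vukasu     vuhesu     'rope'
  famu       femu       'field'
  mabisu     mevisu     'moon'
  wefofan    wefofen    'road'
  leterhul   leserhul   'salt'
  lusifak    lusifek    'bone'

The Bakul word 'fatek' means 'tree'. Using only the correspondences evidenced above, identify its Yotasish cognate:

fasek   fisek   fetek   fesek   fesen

fesek

vukasu ~ vuhesu, lusifak ~ lusifek — Bakul a corresponds to Yotasish e after a consonant, before a consonant other than r, m, n, p, b, f, v.
leterhul ~ leserhul — Bakul t corresponds to Yotasish s between vowels (before a front vowel).
Applying these to Bakul 'fatek':
  fatek → fetek   (a→e after a consonant, before a consonant other than r, m, n, p, b, f, v)
  fetek → fesek   (t→s between vowels (before a front vowel))
So the Yotasish cognate is 'fesek'.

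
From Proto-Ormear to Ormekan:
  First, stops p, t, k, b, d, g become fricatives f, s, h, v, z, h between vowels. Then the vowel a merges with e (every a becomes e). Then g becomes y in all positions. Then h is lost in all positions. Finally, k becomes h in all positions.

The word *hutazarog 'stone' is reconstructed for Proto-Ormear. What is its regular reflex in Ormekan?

usezeroy

Ormekan: *hutazarog > husazarog > husezerog > husezeroy > usezeroy  (by intervocalic lenition, vowel merger, unconditioned shift, h-loss)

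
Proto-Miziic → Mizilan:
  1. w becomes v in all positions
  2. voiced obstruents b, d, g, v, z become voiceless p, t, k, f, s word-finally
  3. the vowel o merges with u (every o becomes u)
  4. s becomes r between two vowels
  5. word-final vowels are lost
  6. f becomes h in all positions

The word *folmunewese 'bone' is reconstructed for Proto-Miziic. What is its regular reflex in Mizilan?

Mizilan: *folmunewese > folmunevese > fulmunevese > fulmunevere > fulmunever > hulmunever  (by unconditioned shift, vowel merger, rhotacism, apocope, unconditioned shift)

hulmunever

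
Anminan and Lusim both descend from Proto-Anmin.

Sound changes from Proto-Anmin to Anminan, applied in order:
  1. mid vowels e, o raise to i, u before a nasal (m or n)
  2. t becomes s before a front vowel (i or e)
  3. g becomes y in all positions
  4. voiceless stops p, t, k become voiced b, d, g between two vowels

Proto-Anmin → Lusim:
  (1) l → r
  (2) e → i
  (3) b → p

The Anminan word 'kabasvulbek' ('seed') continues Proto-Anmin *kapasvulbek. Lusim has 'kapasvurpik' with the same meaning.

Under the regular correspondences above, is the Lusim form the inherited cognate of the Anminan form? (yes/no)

yes

Derive the expected Lusim reflex of *kapasvulbek:
Lusim: *kapasvulbek
  kapasvulbek → kapasvurbek   [unconditioned shift]
  kapasvurbek → kapasvurbik   [vowel merger]
  kapasvurbik → kapasvurpik   [unconditioned shift]
  giving Lusim kapasvurpik.
Lusim 'kapasvurpik' matches the regular reflex exactly, so the pair is cognate.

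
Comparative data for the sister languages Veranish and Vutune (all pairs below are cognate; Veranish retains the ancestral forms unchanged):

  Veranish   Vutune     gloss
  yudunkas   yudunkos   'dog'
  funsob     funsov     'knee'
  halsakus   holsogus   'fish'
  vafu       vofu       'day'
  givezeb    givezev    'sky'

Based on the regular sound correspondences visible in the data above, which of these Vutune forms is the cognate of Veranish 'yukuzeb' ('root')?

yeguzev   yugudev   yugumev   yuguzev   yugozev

halsakus ~ holsogus — Veranish k corresponds to Vutune g between vowels (before a back vowel).
funsob ~ funsov, givezeb ~ givezev — Veranish b corresponds to Vutune v word-finally.
Applying these to Veranish 'yukuzeb':
  yukuzeb → yuguzeb   (k→g between vowels (before a back vowel))
  yuguzeb → yuguzev   (b→v word-finally)
So the Vutune cognate is 'yuguzev'.

yuguzev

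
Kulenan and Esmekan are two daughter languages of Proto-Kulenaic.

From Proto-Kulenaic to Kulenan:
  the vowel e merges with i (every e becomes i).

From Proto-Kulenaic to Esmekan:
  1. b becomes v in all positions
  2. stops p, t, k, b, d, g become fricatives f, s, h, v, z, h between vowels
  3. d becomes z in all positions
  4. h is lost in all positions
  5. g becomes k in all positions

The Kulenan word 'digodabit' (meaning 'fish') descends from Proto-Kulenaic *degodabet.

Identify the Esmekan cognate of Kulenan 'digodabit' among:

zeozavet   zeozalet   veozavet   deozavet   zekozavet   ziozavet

Esmekan: *degodabet > degodavet > dehozavet > zehozavet > zeozavet  (by unconditioned shift, intervocalic lenition, unconditioned shift, h-loss)
The other candidates each miss or misapply at least one Esmekan change.

zeozavet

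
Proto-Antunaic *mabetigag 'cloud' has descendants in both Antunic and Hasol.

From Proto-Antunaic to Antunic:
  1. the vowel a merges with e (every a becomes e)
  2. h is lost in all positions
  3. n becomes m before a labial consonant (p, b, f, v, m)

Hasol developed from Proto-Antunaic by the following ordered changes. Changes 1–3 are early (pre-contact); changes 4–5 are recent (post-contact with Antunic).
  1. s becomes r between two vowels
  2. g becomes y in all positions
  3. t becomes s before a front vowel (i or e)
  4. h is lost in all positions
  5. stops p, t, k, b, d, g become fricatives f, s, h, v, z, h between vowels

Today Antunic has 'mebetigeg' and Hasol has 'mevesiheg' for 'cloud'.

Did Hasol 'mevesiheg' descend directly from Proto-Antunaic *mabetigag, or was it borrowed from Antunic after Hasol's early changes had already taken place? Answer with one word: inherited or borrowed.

borrowed

If inherited, *mabetigag would pass through all of Hasol's changes:
Hasol: *mabetigag > mabetiyay > mabesiyay > mavesiyay  (by unconditioned shift, palatalisation, intervocalic lenition)
If borrowed from Antunic 'mebetigeg' after the early changes, it would undergo only the recent ones:
  rule 4 (h-loss): no change (mebetigeg)
  rule 5 (intervocalic lenition): mebetigeg → mevesiheg
  ⇒ as a loan: mevesiheg
Hasol 'mevesiheg' matches the loan outcome 'mevesiheg', not the inherited 'mavesiyay' — it skipped the early Hasol changes, so it was borrowed from Antunic.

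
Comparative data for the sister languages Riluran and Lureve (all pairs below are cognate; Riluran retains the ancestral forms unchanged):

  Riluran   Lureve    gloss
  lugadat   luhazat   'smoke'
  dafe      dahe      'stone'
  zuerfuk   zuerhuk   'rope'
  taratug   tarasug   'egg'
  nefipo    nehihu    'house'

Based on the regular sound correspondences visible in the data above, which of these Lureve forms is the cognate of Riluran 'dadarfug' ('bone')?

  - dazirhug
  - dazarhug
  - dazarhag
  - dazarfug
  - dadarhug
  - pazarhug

dazarhug

lugadat ~ luhazat — Riluran d corresponds to Lureve z between vowels (before a back vowel).
zuerfuk ~ zuerhuk — Riluran f corresponds to Lureve h after a consonant, before a back vowel.
Applying these to Riluran 'dadarfug':
  dadarfug → dazarfug   (d→z between vowels (before a back vowel))
  dazarfug → dazarhug   (f→h after a consonant, before a back vowel)
So the Lureve cognate is 'dazarhug'.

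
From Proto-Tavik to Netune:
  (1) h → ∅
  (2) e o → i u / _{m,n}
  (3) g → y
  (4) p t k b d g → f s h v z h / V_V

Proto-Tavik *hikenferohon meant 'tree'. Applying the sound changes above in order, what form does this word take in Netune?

Netune: start from *hikenferohon.
  rule 1 (h-loss): hikenferohon → ikenferoon
  rule 2 (pre-nasal raising): ikenferoon → ikinferoun
  rule 3: no change — ikinferoun
  rule 4 (intervocalic lenition): ikinferoun → ihinferoun
  ⇒ Netune ihinferoun

ihinferoun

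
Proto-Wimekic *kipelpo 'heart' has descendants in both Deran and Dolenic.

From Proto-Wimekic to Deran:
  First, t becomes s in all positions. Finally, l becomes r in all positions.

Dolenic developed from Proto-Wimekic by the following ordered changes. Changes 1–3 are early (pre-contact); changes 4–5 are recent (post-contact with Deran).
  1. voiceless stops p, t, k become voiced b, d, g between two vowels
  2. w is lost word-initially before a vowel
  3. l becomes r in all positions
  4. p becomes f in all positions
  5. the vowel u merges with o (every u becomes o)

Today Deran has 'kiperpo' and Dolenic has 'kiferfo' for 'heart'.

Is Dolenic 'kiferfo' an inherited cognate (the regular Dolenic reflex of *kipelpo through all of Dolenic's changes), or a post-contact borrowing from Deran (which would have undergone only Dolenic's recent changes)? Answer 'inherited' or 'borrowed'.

borrowed

If inherited, *kipelpo would pass through all of Dolenic's changes:
Dolenic: *kipelpo
  kipelpo → kibelpo   [intervocalic voicing]
  kibelpo (rule 2 does not apply)
  kibelpo → kiberpo   [unconditioned shift]
  kiberpo → kiberfo   [unconditioned shift]
  kiberfo (rule 5 does not apply)
  giving Dolenic kiberfo.
If borrowed from Deran 'kiperpo' after the early changes, it would undergo only the recent ones:
  rule 4 (unconditioned shift): kiperpo → kiferfo
  rule 5 (vowel merger): no change (kiferfo)
  ⇒ as a loan: kiferfo
Dolenic 'kiferfo' matches the loan outcome 'kiferfo', not the inherited 'kiberfo' — it skipped the early Dolenic changes, so it was borrowed from Deran.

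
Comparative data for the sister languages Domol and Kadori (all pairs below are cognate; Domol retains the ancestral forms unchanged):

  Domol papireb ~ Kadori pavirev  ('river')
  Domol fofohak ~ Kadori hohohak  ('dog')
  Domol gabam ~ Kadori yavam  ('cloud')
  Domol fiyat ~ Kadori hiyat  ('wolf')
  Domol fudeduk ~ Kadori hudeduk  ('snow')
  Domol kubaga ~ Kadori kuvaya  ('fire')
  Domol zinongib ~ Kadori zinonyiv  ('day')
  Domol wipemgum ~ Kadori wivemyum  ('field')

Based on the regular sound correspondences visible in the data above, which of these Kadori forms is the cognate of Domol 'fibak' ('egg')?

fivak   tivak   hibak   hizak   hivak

hivak

fiyat ~ hiyat — Domol f corresponds to Kadori h word-initially before a front vowel.
gabam ~ yavam, kubaga ~ kuvaya — Domol b corresponds to Kadori v between vowels (before a back vowel).
Applying these to Domol 'fibak':
  fibak → hibak   (f→h word-initially before a front vowel)
  hibak → hivak   (b→v between vowels (before a back vowel))
So the Kadori cognate is 'hivak'.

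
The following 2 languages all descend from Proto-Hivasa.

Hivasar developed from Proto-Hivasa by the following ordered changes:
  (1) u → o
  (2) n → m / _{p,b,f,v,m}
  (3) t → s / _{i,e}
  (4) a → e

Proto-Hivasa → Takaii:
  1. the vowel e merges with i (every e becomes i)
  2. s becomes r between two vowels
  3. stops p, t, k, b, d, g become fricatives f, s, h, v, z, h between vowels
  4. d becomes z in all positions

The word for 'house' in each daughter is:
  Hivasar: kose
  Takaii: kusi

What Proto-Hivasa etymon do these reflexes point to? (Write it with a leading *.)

Position 2: Hivasar has o, Takaii has u. Takaii preserves u here (none of its changes turn any other segment into u), so the proto-segment is *u.
Position 4: Hivasar has e, Takaii has i. Taking the neighbouring segments as reconstructed: Hivasar e can only go back to *e; Takaii i could go back to *e or *i — the one source consistent with every daughter is *e.
Position 3: Hivasar has s, Takaii has s. Taking the neighbouring segments as reconstructed: Hivasar s could go back to *t or *s; Takaii s can only go back to *t — the one source consistent with every daughter is *t.
This points to *kute. Verify forward in each daughter:
Hivasar: *kute > kote > kose  (by vowel merger, palatalisation)
Takaii: *kute > kuti > kusi  (by vowel merger, intervocalic lenition)
No other proto-form is consistent with every reflex, so the reconstruction is *kute.

*kute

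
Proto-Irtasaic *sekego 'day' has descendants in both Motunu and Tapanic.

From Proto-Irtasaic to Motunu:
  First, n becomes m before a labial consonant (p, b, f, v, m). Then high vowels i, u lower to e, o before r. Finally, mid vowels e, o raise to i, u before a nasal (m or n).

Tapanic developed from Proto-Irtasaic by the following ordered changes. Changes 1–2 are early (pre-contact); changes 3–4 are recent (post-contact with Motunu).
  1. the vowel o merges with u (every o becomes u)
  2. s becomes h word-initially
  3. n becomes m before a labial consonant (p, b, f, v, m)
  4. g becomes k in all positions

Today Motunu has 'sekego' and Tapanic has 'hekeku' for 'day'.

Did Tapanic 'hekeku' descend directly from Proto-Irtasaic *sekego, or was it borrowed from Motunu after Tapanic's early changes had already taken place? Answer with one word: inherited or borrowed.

inherited

If inherited, *sekego would pass through all of Tapanic's changes:
Tapanic: *sekego > sekegu > hekegu > hekeku  (by vowel merger, debuccalisation, unconditioned shift)
If borrowed from Motunu 'sekego' after the early changes, it would undergo only the recent ones:
  rule 3 (nasal place assimilation): no change (sekego)
  rule 4 (unconditioned shift): sekego → sekeko
  ⇒ as a loan: sekeko
Tapanic 'hekeku' matches the inherited outcome exactly, so it is an inherited cognate, not a loan.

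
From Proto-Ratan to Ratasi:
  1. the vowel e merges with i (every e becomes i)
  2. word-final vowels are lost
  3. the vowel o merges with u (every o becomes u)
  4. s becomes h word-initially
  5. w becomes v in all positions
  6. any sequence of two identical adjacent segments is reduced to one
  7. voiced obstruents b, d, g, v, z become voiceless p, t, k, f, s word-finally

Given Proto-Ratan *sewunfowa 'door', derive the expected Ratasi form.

Ratasi: *sewunfowa
  sewunfowa → siwunfowa   [vowel merger]
  siwunfowa → siwunfow   [apocope]
  siwunfow → siwunfuw   [vowel merger]
  siwunfuw → hiwunfuw   [debuccalisation]
  hiwunfuw → hivunfuv   [unconditioned shift]
  hivunfuv (rule 6 does not apply)
  hivunfuv → hivunfuf   [final devoicing]
  giving Ratasi hivunfuf.

hivunfuf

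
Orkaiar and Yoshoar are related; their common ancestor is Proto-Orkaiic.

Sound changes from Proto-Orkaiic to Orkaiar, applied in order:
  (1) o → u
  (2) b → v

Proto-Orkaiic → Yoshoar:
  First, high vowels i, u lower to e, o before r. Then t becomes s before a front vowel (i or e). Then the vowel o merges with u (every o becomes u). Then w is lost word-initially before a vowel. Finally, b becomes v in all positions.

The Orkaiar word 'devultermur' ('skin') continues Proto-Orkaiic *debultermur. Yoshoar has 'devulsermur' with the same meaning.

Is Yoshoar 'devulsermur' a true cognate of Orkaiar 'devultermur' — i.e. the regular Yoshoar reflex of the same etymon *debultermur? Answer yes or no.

Derive the expected Yoshoar reflex of *debultermur:
Yoshoar: *debultermur > debultermor > debulsermor > debulsermur > devulsermur  (by pre-rhotic lowering, palatalisation, vowel merger, unconditioned shift)
Yoshoar 'devulsermur' matches the regular reflex exactly, so the pair is cognate.

yes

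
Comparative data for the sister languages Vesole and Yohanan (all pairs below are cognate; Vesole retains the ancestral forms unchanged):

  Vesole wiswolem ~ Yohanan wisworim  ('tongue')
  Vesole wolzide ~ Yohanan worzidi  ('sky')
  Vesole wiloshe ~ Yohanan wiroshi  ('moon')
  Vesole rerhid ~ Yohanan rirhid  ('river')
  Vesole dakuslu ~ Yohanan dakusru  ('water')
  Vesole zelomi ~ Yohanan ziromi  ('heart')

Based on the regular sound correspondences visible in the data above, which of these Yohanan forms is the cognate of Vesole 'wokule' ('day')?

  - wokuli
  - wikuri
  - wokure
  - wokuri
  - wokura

wokuri

wiswolem ~ wisworim — Vesole l corresponds to Yohanan r between vowels (before a front vowel).
wolzide ~ worzidi, wiloshe ~ wiroshi — Vesole e corresponds to Yohanan i word-finally.
Applying these to Vesole 'wokule':
  wokule → wokure   (l→r between vowels (before a front vowel))
  wokure → wokuri   (e→i word-finally)
So the Yohanan cognate is 'wokuri'.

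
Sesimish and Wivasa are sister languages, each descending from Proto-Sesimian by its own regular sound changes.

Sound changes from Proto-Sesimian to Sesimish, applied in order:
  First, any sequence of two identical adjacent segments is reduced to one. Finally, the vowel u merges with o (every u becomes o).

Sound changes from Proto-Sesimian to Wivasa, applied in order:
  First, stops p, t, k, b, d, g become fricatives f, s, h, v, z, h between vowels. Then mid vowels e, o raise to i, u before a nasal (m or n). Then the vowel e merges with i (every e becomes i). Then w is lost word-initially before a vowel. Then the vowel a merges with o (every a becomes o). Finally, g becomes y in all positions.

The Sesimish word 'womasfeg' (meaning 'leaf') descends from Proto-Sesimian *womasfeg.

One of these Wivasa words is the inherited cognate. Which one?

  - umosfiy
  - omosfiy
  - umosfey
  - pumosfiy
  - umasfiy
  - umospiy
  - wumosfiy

Wivasa: *womasfeg
  womasfeg (rule 1 does not apply)
  womasfeg → wumasfeg   [pre-nasal raising]
  wumasfeg → wumasfig   [vowel merger]
  wumasfig → umasfig   [glide loss]
  umasfig → umosfig   [vowel merger]
  umosfig → umosfiy   [unconditioned shift]
  giving Wivasa umosfiy.

umosfiy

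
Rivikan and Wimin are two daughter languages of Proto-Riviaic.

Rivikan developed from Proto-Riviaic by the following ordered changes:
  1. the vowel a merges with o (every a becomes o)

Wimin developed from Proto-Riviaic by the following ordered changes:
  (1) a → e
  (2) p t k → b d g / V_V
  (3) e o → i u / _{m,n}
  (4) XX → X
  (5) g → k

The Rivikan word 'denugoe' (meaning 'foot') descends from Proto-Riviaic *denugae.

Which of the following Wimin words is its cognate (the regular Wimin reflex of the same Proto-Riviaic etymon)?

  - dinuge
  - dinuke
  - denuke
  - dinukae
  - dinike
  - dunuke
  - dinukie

Wimin: start from *denugae.
  rule 1 (vowel merger): denugae → denugee
  rule 2: no change — denugee
  rule 3 (pre-nasal raising): denugee → dinugee
  rule 4 (degemination): dinugee → dinuge
  rule 5 (unconditioned shift): dinuge → dinuke
  ⇒ Wimin dinuke

dinuke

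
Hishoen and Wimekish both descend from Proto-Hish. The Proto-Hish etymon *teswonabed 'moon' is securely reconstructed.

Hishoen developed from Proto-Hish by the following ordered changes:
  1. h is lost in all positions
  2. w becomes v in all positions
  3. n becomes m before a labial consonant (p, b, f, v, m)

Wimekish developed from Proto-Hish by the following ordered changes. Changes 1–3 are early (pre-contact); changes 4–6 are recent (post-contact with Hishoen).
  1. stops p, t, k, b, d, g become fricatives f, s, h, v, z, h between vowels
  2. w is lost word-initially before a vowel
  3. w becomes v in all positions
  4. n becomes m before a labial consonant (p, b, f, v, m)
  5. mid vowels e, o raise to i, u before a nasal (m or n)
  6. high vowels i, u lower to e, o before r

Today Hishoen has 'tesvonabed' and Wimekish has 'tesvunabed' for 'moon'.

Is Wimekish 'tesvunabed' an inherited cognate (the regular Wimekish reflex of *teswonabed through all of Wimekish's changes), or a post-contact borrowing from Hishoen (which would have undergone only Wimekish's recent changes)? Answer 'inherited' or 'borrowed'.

borrowed

If inherited, *teswonabed would pass through all of Wimekish's changes:
Wimekish: *teswonabed
  teswonabed → teswonaved   [intervocalic lenition]
  teswonaved (rule 2 does not apply)
  teswonaved → tesvonaved   [unconditioned shift]
  tesvonaved (rule 4 does not apply)
  tesvonaved → tesvunaved   [pre-nasal raising]
  tesvunaved (rule 6 does not apply)
  giving Wimekish tesvunaved.
If borrowed from Hishoen 'tesvonabed' after the early changes, it would undergo only the recent ones:
  rule 4 (nasal place assimilation): no change (tesvonabed)
  rule 5 (pre-nasal raising): tesvonabed → tesvunabed
  rule 6 (pre-rhotic lowering): no change (tesvunabed)
  ⇒ as a loan: tesvunabed
Wimekish 'tesvunabed' matches the loan outcome 'tesvunabed', not the inherited 'tesvunaved' — it skipped the early Wimekish changes, so it was borrowed from Hishoen.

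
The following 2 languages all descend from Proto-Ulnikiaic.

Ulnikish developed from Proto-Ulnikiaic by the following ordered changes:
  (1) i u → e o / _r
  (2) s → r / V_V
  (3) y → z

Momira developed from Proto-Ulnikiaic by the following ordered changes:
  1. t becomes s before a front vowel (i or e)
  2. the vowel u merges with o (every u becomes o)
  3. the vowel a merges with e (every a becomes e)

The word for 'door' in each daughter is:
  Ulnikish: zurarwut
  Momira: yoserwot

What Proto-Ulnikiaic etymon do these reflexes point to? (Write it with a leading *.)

Position 4: Ulnikish has a, Momira has e. Ulnikish preserves a here (none of its changes turn any other segment into a), so the proto-segment is *a.
Position 3: Ulnikish has r, Momira has s. Taking the neighbouring segments as reconstructed: Ulnikish r can only go back to *s; Momira s can only go back to *s — the one source consistent with every daughter is *s.
Continuing position by position gives *yusarwut; check it forward:
Ulnikish: *yusarwut
  yusarwut (rule 1 does not apply)
  yusarwut → yurarwut   [rhotacism]
  yurarwut → zurarwut   [unconditioned shift]
  giving Ulnikish zurarwut.
Momira: *yusarwut
  yusarwut (rule 1 does not apply)
  yusarwut → yosarwot   [vowel merger]
  yosarwot → yoserwot   [vowel merger]
  giving Momira yoserwot.
Only *yusarwut yields all of Ulnikish zurarwut, Momira yoserwot.

*yusarwut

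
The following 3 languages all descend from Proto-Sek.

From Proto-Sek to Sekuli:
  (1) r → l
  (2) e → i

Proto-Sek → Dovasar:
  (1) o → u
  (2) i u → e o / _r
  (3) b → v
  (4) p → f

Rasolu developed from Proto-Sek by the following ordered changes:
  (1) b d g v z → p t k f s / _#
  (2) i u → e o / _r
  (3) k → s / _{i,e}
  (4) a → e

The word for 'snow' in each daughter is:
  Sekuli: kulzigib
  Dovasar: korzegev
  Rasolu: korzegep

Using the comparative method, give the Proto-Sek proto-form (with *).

Position 7: Sekuli has i, Dovasar has e, Rasolu has e. Taking the neighbouring segments as reconstructed: Sekuli i could go back to *e or *i; Dovasar e can only go back to *e; Rasolu e could go back to *a or *e — the one source consistent with every daughter is *e.
Position 8: Sekuli has b, Dovasar has v, Rasolu has p. Sekuli preserves b here (none of its changes turn any other segment into b), so the proto-segment is *b.
Position 2: Sekuli has u, Dovasar has o, Rasolu has o. Sekuli preserves u here (none of its changes turn any other segment into u), so the proto-segment is *u.
Verify the candidate proto-form against each daughter:
Sekuli: start from *kurzegeb.
  rule 1 (unconditioned shift): kurzegeb → kulzegeb
  rule 2 (vowel merger): kulzegeb → kulzigib
  ⇒ Sekuli kulzigib
Dovasar: *kurzegeb
  kurzegeb (rule 1 does not apply)
  kurzegeb → korzegeb   [pre-rhotic lowering]
  korzegeb → korzegev   [unconditioned shift]
  korzegev (rule 4 does not apply)
  giving Dovasar korzegev.
Rasolu: *kurzegeb > kurzegep > korzegep  (by final devoicing, pre-rhotic lowering)
Only *kurzegeb yields all of Sekuli kulzigib, Dovasar korzegev, Rasolu korzegep.

*kurzegeb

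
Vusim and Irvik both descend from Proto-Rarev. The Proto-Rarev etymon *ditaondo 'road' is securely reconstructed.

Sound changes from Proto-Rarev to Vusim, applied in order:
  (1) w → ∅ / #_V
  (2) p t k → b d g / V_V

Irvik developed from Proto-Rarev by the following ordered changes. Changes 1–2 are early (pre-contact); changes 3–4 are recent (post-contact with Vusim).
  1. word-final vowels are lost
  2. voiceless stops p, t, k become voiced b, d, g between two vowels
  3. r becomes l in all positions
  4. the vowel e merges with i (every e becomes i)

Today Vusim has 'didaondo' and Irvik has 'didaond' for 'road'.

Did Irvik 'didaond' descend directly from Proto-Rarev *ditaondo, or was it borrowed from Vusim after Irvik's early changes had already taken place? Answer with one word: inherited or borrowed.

inherited

If inherited, *ditaondo would pass through all of Irvik's changes:
Irvik: start from *ditaondo.
  rule 1 (apocope): ditaondo → ditaond
  rule 2 (intervocalic voicing): ditaond → didaond
  rule 3: no change — didaond
  rule 4: no change — didaond
  ⇒ Irvik didaond
If borrowed from Vusim 'didaondo' after the early changes, it would undergo only the recent ones:
  rule 3 (unconditioned shift): no change (didaondo)
  rule 4 (vowel merger): no change (didaondo)
  ⇒ as a loan: didaondo
Irvik 'didaond' matches the inherited outcome exactly, so it is an inherited cognate, not a loan.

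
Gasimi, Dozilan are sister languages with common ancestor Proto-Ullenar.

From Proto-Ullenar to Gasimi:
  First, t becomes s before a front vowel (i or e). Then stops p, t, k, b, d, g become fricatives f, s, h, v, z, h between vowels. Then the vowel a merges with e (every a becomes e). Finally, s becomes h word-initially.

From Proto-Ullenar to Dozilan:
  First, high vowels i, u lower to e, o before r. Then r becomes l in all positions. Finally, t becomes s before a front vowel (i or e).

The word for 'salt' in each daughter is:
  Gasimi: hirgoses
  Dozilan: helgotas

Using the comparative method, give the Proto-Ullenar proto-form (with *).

Position 3: Gasimi has r, Dozilan has l. Gasimi preserves r here (none of its changes turn any other segment into r), so the proto-segment is *r.
Position 2: Gasimi has i, Dozilan has e. Gasimi preserves i here (none of its changes turn any other segment into i), so the proto-segment is *i.
Continuing position by position gives *hirgotas; check it forward:
Gasimi: start from *hirgotas.
  rule 1: no change — hirgotas
  rule 2 (intervocalic lenition): hirgotas → hirgosas
  rule 3 (vowel merger): hirgosas → hirgoses
  rule 4: no change — hirgoses
  ⇒ Gasimi hirgoses
Dozilan: *hirgotas > hergotas > helgotas  (by pre-rhotic lowering, unconditioned shift)
Only *hirgotas yields all of Gasimi hirgoses, Dozilan helgotas.

*hirgotas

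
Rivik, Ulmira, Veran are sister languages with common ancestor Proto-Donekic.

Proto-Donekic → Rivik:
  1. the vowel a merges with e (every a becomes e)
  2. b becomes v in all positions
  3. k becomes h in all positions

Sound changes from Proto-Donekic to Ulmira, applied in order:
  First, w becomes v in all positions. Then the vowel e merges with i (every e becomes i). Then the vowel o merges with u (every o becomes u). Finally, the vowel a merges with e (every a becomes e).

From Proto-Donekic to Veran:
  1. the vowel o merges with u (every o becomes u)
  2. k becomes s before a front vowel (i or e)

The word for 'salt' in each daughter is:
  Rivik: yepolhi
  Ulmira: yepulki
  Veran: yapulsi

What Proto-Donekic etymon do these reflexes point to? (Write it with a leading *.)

*yapolki

Position 2: Rivik has e, Ulmira has e, Veran has a. Veran preserves a here (none of its changes turn any other segment into a), so the proto-segment is *a.
Position 4: Rivik has o, Ulmira has u, Veran has u. Rivik preserves o here (none of its changes turn any other segment into o), so the proto-segment is *o.
This points to *yapolki. Verify forward in each daughter:
Rivik: *yapolki
  yapolki → yepolki   [vowel merger]
  yepolki (rule 2 does not apply)
  yepolki → yepolhi   [unconditioned shift]
  giving Rivik yepolhi.
Ulmira: *yapolki > yapulki > yepulki  (by vowel merger, vowel merger)
Veran: start from *yapolki.
  rule 1 (vowel merger): yapolki → yapulki
  rule 2 (palatalisation): yapulki → yapulsi
  ⇒ Veran yapulsi
No other proto-form is consistent with every reflex, so the reconstruction is *yapolki.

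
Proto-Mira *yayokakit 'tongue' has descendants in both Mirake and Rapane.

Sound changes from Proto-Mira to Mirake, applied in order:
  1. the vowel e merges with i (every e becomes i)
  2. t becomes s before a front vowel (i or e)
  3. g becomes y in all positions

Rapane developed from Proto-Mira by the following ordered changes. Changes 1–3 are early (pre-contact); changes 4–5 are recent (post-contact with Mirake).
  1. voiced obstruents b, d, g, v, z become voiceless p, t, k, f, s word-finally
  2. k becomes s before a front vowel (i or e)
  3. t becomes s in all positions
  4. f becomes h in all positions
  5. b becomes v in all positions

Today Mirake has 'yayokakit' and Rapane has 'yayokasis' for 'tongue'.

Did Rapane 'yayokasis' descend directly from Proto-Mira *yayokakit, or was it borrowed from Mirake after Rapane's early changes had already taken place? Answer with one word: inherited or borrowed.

inherited

If inherited, *yayokakit would pass through all of Rapane's changes:
Rapane: *yayokakit
  yayokakit (rule 1 does not apply)
  yayokakit → yayokasit   [palatalisation]
  yayokasit → yayokasis   [unconditioned shift]
  yayokasis (rule 4 does not apply)
  yayokasis (rule 5 does not apply)
  giving Rapane yayokasis.
If borrowed from Mirake 'yayokakit' after the early changes, it would undergo only the recent ones:
  rule 4 (unconditioned shift): no change (yayokakit)
  rule 5 (unconditioned shift): no change (yayokakit)
  ⇒ as a loan: yayokakit
Rapane 'yayokasis' matches the inherited outcome exactly, so it is an inherited cognate, not a loan.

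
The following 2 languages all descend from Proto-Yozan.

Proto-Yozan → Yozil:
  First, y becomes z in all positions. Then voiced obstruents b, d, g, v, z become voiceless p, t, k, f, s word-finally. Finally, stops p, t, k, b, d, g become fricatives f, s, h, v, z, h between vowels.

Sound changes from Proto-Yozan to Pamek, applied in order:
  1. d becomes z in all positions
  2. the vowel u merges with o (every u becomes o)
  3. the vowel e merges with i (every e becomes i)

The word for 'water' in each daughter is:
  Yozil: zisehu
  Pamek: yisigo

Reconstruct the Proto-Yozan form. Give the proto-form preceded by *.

Position 5: Yozil has h, Pamek has g. Pamek preserves g here (none of its changes turn any other segment into g), so the proto-segment is *g.
Position 1: Yozil has z, Pamek has y. Pamek preserves y here (none of its changes turn any other segment into y), so the proto-segment is *y.
Position 4: Yozil has e, Pamek has i. Yozil preserves e here (none of its changes turn any other segment into e), so the proto-segment is *e.
Continuing position by position gives *yisegu; check it forward:
Yozil: *yisegu
  yisegu → zisegu   [unconditioned shift]
  zisegu (rule 2 does not apply)
  zisegu → zisehu   [intervocalic lenition]
  giving Yozil zisehu.
Pamek: *yisegu > yisego > yisigo  (by vowel merger, vowel merger)
*yisegu is the unique common source.

*yisegu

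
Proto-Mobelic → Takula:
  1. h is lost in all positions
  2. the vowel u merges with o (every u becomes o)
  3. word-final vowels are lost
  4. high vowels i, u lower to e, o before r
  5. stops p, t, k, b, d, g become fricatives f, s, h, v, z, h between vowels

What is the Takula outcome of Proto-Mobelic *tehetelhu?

teesel

Takula: *tehetelhu
  tehetelhu → teetelu   [h-loss]
  teetelu → teetelo   [vowel merger]
  teetelo → teetel   [apocope]
  teetel (rule 4 does not apply)
  teetel → teesel   [intervocalic lenition]
  giving Takula teesel.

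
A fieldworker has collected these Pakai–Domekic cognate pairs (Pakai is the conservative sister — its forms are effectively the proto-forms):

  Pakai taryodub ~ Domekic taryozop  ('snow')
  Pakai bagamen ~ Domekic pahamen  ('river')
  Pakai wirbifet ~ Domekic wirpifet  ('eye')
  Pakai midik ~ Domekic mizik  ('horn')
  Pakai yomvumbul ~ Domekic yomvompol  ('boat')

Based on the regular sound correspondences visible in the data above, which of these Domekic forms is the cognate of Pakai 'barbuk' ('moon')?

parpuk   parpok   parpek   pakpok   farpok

parpok

bagamen ~ pahamen — Pakai b corresponds to Domekic p word-initially before a back vowel.
yomvumbul ~ yomvompol — Pakai b corresponds to Domekic p after a consonant, before a back vowel.
yomvumbul ~ yomvompol — Pakai u corresponds to Domekic o after a consonant, before a consonant other than r, m, n, p, b, f, v.
Applying these to Pakai 'barbuk':
  barbuk → parbuk   (b→p word-initially before a back vowel)
  parbuk → parpuk   (b→p after a consonant, before a back vowel)
  parpuk → parpok   (u→o after a consonant, before a consonant other than r, m, n, p, b, f, v)
So the Domekic cognate is 'parpok'.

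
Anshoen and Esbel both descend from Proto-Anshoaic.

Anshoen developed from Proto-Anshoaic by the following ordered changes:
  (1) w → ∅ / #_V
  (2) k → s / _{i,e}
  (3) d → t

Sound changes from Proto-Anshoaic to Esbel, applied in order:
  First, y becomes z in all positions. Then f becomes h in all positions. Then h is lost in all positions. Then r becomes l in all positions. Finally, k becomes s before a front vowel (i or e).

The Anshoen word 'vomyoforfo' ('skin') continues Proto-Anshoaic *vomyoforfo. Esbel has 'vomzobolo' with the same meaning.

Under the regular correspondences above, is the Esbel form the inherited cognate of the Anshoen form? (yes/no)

Derive the expected Esbel reflex of *vomyoforfo:
Esbel: *vomyoforfo > vomzoforfo > vomzohorho > vomzooro > vomzoolo  (by unconditioned shift, unconditioned shift, h-loss, unconditioned shift)
The regular Esbel reflex would be 'vomzoolo', but the attested form is 'vomzobolo'. The correspondence is irregular, so they are not cognates (the Esbel form has a different source).

no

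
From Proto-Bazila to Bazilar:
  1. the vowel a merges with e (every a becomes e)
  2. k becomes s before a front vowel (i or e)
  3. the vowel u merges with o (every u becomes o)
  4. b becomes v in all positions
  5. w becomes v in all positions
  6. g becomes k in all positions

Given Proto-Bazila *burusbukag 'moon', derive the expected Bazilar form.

vorosvosek

Bazilar: *burusbukag > burusbukeg > burusbuseg > borosboseg > vorosvoseg > vorosvosek  (by vowel merger, palatalisation, vowel merger, unconditioned shift, unconditioned shift)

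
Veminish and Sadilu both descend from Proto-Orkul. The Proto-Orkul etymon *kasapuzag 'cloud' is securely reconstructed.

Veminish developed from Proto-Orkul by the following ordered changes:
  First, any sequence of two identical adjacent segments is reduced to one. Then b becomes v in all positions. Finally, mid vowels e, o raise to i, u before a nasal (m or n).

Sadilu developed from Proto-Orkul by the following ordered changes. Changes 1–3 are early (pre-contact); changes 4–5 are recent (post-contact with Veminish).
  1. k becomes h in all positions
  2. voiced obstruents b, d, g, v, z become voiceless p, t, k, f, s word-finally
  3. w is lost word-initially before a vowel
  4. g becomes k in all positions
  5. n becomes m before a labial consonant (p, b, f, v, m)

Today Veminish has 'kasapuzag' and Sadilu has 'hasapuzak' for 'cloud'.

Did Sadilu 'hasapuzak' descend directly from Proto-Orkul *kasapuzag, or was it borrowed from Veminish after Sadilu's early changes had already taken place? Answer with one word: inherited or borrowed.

If inherited, *kasapuzag would pass through all of Sadilu's changes:
Sadilu: start from *kasapuzag.
  rule 1 (unconditioned shift): kasapuzag → hasapuzag
  rule 2 (final devoicing): hasapuzag → hasapuzak
  rule 3: no change — hasapuzak
  rule 4: no change — hasapuzak
  rule 5: no change — hasapuzak
  ⇒ Sadilu hasapuzak
If borrowed from Veminish 'kasapuzag' after the early changes, it would undergo only the recent ones:
  rule 4 (unconditioned shift): kasapuzag → kasapuzak
  rule 5 (nasal place assimilation): no change (kasapuzak)
  ⇒ as a loan: kasapuzak
Sadilu 'hasapuzak' matches the inherited outcome exactly, so it is an inherited cognate, not a loan.

inherited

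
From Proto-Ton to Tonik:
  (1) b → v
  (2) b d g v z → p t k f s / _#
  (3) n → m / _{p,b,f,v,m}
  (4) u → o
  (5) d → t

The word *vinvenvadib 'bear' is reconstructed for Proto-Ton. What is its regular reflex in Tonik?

vimvemvatif

Tonik: start from *vinvenvadib.
  rule 1 (unconditioned shift): vinvenvadib → vinvenvadiv
  rule 2 (final devoicing): vinvenvadiv → vinvenvadif
  rule 3 (nasal place assimilation): vinvenvadif → vimvemvadif
  rule 4: no change — vimvemvadif
  rule 5 (unconditioned shift): vimvemvadif → vimvemvatif
  ⇒ Tonik vimvemvatif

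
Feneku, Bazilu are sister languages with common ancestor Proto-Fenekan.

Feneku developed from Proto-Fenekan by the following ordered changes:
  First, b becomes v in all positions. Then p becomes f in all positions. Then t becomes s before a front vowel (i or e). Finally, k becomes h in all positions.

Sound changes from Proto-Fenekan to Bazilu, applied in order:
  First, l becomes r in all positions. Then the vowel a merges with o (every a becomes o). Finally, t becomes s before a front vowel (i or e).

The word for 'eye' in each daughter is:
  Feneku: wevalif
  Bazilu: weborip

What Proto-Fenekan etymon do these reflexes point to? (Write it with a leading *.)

Position 7: Feneku has f, Bazilu has p. Bazilu preserves p here (none of its changes turn any other segment into p), so the proto-segment is *p.
Position 3: Feneku has v, Bazilu has b. Bazilu preserves b here (none of its changes turn any other segment into b), so the proto-segment is *b.
Verify the candidate proto-form against each daughter:
Feneku: *webalip > wevalip > wevalif  (by unconditioned shift, unconditioned shift)
Bazilu: *webalip > webarip > weborip  (by unconditioned shift, vowel merger)
No other proto-form is consistent with every reflex, so the reconstruction is *webalip.

*webalip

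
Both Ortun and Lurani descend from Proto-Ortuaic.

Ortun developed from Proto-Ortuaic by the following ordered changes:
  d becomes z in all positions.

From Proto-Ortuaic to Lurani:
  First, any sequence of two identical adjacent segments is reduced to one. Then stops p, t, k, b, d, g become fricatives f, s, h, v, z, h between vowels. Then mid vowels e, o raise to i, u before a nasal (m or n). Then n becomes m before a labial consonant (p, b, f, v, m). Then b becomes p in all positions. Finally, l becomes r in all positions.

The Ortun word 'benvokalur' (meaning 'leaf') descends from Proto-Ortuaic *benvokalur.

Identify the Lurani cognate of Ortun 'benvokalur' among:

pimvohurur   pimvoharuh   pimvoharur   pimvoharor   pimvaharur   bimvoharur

Lurani: *benvokalur > benvohalur > binvohalur > bimvohalur > pimvohalur > pimvoharur  (by intervocalic lenition, pre-nasal raising, nasal place assimilation, unconditioned shift, unconditioned shift)
The other candidates each miss or misapply at least one Lurani change.

pimvoharur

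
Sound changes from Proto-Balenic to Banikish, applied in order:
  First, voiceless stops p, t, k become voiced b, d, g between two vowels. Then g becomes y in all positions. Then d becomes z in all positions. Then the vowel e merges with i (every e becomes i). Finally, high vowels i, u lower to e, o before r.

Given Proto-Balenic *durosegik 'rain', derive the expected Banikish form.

Banikish: *durosegik > duroseyik > zuroseyik > zurosiyik > zorosiyik  (by unconditioned shift, unconditioned shift, vowel merger, pre-rhotic lowering)

zorosiyik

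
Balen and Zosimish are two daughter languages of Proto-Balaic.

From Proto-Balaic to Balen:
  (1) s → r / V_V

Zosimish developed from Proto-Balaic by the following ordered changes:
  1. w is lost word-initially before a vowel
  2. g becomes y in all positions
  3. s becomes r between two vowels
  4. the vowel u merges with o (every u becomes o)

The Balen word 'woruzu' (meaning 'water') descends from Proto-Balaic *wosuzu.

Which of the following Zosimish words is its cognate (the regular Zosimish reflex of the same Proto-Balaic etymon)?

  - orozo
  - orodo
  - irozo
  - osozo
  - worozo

Zosimish: *wosuzu > osuzu > oruzu > orozo  (by glide loss, rhotacism, vowel merger)
Among the options, 'orozo' alone shows every Zosimish change applied in order.

orozo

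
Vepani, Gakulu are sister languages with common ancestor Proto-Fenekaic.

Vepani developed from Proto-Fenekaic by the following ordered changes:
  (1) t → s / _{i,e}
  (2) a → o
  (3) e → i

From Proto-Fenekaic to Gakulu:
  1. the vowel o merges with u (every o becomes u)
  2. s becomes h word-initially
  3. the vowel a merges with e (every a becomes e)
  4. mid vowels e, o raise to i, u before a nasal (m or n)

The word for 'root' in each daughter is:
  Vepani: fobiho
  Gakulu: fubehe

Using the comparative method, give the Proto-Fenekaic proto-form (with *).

Position 2: Vepani has o, Gakulu has u. Taking the neighbouring segments as reconstructed: Vepani o could go back to *a or *o; Gakulu u could go back to *o or *u — the one source consistent with every daughter is *o.
Position 4: Vepani has i, Gakulu has e. Taking the neighbouring segments as reconstructed: Vepani i could go back to *e or *i; Gakulu e could go back to *a or *e — the one source consistent with every daughter is *e.
Position 6: Vepani has o, Gakulu has e. Taking the neighbouring segments as reconstructed: Vepani o could go back to *a or *o; Gakulu e could go back to *a or *e — the one source consistent with every daughter is *a.
The remaining positions agree across the daughters. Check the candidate against every language:
Vepani: start from *fobeha.
  rule 1: no change — fobeha
  rule 2 (vowel merger): fobeha → fobeho
  rule 3 (vowel merger): fobeho → fobiho
  ⇒ Vepani fobiho
Gakulu: start from *fobeha.
  rule 1 (vowel merger): fobeha → fubeha
  rule 2: no change — fubeha
  rule 3 (vowel merger): fubeha → fubehe
  rule 4: no change — fubehe
  ⇒ Gakulu fubehe
*fobeha is the unique common source.

*fobeha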